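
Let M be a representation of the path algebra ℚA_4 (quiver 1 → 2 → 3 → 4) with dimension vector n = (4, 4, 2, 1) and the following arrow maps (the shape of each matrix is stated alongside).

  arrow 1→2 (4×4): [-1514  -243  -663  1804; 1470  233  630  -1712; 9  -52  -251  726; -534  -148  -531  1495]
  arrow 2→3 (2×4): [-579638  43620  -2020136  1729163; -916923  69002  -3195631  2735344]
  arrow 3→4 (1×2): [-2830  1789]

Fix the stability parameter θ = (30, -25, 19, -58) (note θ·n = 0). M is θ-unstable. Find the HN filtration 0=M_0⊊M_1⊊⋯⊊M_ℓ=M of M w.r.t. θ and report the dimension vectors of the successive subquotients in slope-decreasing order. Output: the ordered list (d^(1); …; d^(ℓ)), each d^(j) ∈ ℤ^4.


Barcode: M ≅ I[1,2]^2, I[1,3], I[1,4]. HN layers by μ_θ (3 steps, strictly decreasing):
  μ^(1)=19; μ^(2)=5/2; μ^(3)=-17/2

((0, 0, 1, 0); (3, 3, 0, 0); (1, 1, 1, 1))


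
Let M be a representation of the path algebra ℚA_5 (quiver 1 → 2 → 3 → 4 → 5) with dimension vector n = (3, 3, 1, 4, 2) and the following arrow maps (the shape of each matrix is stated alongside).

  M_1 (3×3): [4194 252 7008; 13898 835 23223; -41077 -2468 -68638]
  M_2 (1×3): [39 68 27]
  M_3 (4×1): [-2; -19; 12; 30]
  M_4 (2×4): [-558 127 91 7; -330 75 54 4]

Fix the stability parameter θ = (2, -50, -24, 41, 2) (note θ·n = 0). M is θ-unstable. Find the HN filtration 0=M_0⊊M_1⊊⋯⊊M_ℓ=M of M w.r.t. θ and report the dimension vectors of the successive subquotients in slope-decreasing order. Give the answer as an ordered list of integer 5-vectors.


Barcode: M ≅ I[1,1], I[1,2], I[1,5], I[2,2], I[4,4]^2, I[4,5]. HN layers by μ_θ (5 steps, strictly decreasing):
  μ^(1)=41; μ^(2)=43/2; μ^(3)=2; μ^(4)=-24; μ^(5)=-50

((0, 0, 0, 2, 0); (0, 0, 0, 2, 2); (1, 0, 0, 0, 0); (2, 2, 1, 0, 0); (0, 1, 0, 0, 0))


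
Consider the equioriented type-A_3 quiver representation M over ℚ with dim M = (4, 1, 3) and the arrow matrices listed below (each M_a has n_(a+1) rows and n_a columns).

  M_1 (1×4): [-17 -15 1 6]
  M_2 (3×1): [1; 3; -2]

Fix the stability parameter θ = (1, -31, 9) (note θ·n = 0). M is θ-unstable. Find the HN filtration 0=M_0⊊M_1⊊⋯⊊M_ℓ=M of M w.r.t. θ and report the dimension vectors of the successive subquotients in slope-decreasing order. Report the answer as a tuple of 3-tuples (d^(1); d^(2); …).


Interval decomposition of M: I[1,1]^3, I[1,3], I[3,3]^2.
HN type (ℓ=3): μ^(1)=9; μ^(2)=1; μ^(3)=-15

((0, 0, 3); (3, 0, 0); (1, 1, 0))


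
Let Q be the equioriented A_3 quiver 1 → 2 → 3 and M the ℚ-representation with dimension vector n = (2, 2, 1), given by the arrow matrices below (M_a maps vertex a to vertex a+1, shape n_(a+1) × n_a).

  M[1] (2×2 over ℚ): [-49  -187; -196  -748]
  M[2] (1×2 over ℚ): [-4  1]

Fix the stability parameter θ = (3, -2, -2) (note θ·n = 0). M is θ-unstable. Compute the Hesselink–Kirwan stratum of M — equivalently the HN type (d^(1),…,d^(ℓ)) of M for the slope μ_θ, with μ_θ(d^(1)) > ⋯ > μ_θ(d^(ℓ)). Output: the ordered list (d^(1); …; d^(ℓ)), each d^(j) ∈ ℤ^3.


Via rank(M_{q-1}∘⋯∘M_p): M ≅ I[1,1], I[1,2], I[2,3].
μ_θ-semistable layers: μ^(1)=3; μ^(2)=1/2; μ^(3)=-2

((1, 0, 0); (1, 1, 0); (0, 1, 1))


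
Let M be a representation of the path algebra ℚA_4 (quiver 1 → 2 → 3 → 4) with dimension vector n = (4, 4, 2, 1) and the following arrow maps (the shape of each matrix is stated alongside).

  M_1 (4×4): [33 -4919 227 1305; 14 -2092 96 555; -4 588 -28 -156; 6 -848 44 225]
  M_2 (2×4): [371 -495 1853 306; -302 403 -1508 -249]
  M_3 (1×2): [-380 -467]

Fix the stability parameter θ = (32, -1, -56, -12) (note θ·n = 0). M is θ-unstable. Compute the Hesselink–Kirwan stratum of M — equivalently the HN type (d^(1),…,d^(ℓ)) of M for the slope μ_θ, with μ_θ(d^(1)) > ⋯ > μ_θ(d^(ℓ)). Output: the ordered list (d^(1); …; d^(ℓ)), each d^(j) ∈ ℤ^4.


Via rank(M_{q-1}∘⋯∘M_p): M ≅ I[1,1]^2, I[1,3], I[1,4], I[2,2]^2.
μ_θ-semistable layers: μ^(1)=32; μ^(2)=-1; μ^(3)=-25/3; μ^(4)=-37/4

((2, 0, 0, 0); (0, 2, 0, 0); (1, 1, 1, 0); (1, 1, 1, 1))


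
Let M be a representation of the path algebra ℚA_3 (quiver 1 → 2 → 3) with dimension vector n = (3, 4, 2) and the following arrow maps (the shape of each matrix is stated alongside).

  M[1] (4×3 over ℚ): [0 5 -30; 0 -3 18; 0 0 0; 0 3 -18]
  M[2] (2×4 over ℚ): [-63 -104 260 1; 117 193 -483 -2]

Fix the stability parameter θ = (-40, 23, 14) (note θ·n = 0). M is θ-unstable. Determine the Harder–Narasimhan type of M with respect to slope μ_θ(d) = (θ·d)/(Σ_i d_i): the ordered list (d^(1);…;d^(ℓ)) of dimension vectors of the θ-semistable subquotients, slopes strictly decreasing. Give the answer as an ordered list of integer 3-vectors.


Interval decomposition of M: I[1,1]^2, I[1,2], I[2,2], I[2,3]^2.
HN type (ℓ=3): μ^(1)=23; μ^(2)=37/2; μ^(3)=-40

((0, 2, 0); (0, 2, 2); (3, 0, 0))


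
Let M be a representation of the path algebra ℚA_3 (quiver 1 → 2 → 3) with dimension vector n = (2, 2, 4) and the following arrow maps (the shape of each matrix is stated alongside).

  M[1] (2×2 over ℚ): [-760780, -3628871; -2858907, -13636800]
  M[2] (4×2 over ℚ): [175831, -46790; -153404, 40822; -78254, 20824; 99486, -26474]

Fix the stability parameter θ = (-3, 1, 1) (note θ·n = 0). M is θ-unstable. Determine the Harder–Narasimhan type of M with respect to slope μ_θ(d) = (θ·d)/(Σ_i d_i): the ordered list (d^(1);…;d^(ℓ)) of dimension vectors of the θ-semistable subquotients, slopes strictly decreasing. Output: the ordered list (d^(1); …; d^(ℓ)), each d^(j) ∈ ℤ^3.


Barcode: M ≅ I[1,3]^2, I[3,3]^2. HN layers by μ_θ (2 steps, strictly decreasing):
  μ^(1)=1; μ^(2)=-3

((0, 2, 4); (2, 0, 0))


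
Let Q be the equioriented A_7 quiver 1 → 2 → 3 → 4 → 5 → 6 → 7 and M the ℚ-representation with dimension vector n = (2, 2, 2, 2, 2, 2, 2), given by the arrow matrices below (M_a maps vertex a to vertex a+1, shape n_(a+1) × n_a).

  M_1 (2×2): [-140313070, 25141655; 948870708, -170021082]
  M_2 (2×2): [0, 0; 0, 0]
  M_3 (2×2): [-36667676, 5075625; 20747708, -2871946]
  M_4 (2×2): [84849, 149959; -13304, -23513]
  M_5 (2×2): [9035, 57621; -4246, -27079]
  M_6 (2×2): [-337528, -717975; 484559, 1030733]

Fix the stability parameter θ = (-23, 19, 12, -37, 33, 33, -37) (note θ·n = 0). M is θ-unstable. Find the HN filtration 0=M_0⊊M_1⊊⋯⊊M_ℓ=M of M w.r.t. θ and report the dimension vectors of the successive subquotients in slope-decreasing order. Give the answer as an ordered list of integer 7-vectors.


Interval decomposition of M: I[1,1], I[1,2], I[2,2], I[3,7]^2.
HN type (ℓ=4): μ^(1)=19; μ^(2)=29/3; μ^(3)=-25/2; μ^(4)=-23

((0, 2, 0, 0, 0, 0, 0); (0, 0, 0, 0, 2, 2, 2); (0, 0, 2, 2, 0, 0, 0); (2, 0, 0, 0, 0, 0, 0))


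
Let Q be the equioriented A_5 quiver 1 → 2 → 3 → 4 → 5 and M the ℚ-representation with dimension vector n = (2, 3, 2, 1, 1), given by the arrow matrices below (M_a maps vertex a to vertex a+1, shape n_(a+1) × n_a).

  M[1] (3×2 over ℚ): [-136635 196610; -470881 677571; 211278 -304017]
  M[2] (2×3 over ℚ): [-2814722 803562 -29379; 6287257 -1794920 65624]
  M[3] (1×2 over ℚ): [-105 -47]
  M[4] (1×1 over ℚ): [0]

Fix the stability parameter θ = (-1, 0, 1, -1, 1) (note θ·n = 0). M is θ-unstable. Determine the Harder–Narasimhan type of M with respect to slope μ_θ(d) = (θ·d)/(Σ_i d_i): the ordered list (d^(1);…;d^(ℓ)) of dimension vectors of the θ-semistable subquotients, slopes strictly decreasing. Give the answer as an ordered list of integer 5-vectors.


Via rank(M_{q-1}∘⋯∘M_p): M ≅ I[1,3], I[1,4], I[2,2], I[5,5].
μ_θ-semistable layers: μ^(1)=1; μ^(2)=0; μ^(3)=-1

((0, 0, 1, 0, 1); (0, 3, 1, 1, 0); (2, 0, 0, 0, 0))


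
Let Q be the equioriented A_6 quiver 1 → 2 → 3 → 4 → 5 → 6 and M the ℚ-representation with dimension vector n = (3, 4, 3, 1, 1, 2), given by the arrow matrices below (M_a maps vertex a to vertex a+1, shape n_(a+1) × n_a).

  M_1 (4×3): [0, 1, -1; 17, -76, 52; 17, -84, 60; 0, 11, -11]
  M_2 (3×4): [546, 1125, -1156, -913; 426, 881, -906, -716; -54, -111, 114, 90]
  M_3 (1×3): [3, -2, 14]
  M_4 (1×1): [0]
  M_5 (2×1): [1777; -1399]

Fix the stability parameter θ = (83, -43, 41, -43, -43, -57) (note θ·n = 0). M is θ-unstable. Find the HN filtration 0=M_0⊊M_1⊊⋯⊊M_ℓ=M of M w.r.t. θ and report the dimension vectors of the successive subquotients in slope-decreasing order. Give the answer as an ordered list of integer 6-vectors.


Via rank(M_{q-1}∘⋯∘M_p): M ≅ I[1,1], I[1,3], I[1,4], I[2,2]^2, I[3,3], I[5,6], I[6,6].
μ_θ-semistable layers: μ^(1)=83; μ^(2)=41; μ^(3)=20; μ^(4)=19/2; μ^(5)=-43; μ^(6)=-50; μ^(7)=-57

((1, 0, 0, 0, 0, 0); (0, 0, 2, 0, 0, 0); (1, 1, 0, 0, 0, 0); (1, 1, 1, 1, 0, 0); (0, 2, 0, 0, 0, 0); (0, 0, 0, 0, 1, 1); (0, 0, 0, 0, 0, 1))


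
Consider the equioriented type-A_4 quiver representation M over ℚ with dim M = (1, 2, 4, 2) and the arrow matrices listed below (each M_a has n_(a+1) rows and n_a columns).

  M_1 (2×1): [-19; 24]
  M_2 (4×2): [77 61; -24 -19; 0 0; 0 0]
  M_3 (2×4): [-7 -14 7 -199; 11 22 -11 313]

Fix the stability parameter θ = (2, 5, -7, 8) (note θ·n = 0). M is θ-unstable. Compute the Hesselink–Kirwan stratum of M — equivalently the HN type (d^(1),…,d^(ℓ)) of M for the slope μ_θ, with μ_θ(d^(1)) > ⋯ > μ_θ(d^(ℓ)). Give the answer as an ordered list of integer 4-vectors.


Interval decomposition of M: I[1,4], I[2,3], I[3,3], I[3,4].
HN type (ℓ=4): μ^(1)=8; μ^(2)=0; μ^(3)=-1; μ^(4)=-7

((0, 0, 0, 2); (1, 1, 1, 0); (0, 1, 1, 0); (0, 0, 2, 0))


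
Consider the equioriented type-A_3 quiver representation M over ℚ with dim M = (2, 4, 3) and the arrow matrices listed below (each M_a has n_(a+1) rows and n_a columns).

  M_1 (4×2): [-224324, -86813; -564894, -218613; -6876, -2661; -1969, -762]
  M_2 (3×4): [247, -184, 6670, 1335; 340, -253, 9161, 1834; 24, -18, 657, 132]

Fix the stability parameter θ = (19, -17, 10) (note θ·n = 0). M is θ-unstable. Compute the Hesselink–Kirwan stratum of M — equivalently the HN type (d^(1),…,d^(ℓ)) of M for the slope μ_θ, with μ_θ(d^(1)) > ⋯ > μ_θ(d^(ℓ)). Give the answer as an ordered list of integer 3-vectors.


Barcode: M ≅ I[1,3]^2, I[2,2], I[2,3]. HN layers by μ_θ (3 steps, strictly decreasing):
  μ^(1)=10; μ^(2)=1; μ^(3)=-17

((0, 0, 3); (2, 2, 0); (0, 2, 0))


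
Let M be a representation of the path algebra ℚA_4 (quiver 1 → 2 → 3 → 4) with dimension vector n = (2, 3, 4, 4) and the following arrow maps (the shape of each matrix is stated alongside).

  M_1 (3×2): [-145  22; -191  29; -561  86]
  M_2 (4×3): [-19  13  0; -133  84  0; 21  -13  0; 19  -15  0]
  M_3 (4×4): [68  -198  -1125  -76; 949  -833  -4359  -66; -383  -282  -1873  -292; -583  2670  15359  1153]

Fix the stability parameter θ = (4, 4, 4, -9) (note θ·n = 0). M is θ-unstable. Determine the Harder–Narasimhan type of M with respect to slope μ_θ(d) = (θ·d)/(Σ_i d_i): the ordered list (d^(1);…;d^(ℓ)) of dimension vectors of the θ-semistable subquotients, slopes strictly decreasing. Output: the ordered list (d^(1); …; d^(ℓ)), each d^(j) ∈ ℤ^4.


Interval decomposition of M: I[1,4]^2, I[2,2], I[3,4]^2.
HN type (ℓ=3): μ^(1)=4; μ^(2)=3/4; μ^(3)=-5/2

((0, 1, 0, 0); (2, 2, 2, 2); (0, 0, 2, 2))


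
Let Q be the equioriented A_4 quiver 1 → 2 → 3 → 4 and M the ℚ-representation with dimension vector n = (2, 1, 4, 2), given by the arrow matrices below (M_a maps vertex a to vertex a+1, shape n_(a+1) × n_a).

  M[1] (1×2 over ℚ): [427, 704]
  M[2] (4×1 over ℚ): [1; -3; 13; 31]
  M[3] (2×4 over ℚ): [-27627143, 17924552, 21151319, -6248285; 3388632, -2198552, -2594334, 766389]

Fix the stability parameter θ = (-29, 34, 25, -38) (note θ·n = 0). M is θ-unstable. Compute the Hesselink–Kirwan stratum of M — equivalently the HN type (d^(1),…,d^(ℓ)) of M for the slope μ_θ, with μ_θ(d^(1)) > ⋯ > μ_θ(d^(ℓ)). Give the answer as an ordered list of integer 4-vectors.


Via rank(M_{q-1}∘⋯∘M_p): M ≅ I[1,1], I[1,4], I[3,3]^2, I[3,4].
μ_θ-semistable layers: μ^(1)=25; μ^(2)=7; μ^(3)=-13/2; μ^(4)=-29

((0, 0, 2, 0); (0, 1, 1, 1); (0, 0, 1, 1); (2, 0, 0, 0))


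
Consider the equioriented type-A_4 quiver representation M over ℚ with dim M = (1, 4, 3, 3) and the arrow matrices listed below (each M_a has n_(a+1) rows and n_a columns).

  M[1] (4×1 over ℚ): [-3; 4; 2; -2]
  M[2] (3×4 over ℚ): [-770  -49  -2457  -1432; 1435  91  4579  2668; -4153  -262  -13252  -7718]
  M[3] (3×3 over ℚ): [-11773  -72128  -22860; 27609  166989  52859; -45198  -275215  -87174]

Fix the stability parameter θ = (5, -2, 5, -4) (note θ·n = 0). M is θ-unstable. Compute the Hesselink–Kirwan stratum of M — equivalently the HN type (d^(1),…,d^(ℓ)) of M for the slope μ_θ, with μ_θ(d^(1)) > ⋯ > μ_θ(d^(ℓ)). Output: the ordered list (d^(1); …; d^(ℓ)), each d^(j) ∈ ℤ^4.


Interval decomposition of M: I[1,4], I[2,2], I[2,4]^2.
HN type (ℓ=3): μ^(1)=1; μ^(2)=1/2; μ^(3)=-2

((1, 1, 1, 1); (0, 0, 2, 2); (0, 3, 0, 0))


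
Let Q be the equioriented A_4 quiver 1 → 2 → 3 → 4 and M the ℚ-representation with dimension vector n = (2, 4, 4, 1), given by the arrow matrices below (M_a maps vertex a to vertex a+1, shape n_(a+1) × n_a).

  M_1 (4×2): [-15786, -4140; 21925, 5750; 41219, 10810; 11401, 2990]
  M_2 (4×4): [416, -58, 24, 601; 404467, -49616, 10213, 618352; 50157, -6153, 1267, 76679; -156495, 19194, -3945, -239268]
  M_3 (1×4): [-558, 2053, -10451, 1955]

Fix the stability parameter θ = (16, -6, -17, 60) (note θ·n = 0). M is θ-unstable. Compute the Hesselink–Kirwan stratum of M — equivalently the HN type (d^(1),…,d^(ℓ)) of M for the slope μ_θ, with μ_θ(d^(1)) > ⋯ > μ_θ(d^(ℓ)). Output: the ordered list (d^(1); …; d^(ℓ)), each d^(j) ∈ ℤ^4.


Barcode: M ≅ I[1,1], I[1,4], I[2,2], I[2,3]^2, I[3,3]. HN layers by μ_θ (6 steps, strictly decreasing):
  μ^(1)=60; μ^(2)=16; μ^(3)=-7/3; μ^(4)=-6; μ^(5)=-23/2; μ^(6)=-17

((0, 0, 0, 1); (1, 0, 0, 0); (1, 1, 1, 0); (0, 1, 0, 0); (0, 2, 2, 0); (0, 0, 1, 0))


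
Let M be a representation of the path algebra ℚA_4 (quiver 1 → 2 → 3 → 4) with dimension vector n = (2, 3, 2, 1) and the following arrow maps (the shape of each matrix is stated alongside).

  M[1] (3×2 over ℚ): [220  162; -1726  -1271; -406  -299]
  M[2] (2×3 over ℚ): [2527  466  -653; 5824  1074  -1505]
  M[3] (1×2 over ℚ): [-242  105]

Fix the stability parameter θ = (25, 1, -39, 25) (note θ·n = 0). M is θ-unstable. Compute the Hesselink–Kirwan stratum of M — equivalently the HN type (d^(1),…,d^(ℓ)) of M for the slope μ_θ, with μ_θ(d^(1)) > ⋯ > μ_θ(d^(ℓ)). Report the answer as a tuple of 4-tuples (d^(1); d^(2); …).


Barcode: M ≅ I[1,3], I[1,4], I[2,2]. HN layers by μ_θ (3 steps, strictly decreasing):
  μ^(1)=25; μ^(2)=1; μ^(3)=-13/3

((0, 0, 0, 1); (0, 1, 0, 0); (2, 2, 2, 0))


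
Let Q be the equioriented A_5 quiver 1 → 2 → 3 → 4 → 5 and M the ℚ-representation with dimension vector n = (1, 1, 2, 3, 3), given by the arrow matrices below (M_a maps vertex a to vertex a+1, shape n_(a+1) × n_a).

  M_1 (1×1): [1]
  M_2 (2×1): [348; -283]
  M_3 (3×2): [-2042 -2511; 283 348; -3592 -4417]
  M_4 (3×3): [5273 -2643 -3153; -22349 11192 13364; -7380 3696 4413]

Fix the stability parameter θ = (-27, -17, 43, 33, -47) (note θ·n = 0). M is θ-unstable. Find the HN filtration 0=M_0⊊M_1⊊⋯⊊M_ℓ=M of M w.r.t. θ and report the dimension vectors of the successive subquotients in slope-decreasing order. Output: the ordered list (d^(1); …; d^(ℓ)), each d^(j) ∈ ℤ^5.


Interval decomposition of M: I[1,5], I[3,5], I[4,5].
HN type (ℓ=4): μ^(1)=29/3; μ^(2)=-7; μ^(3)=-17; μ^(4)=-27

((0, 0, 2, 2, 2); (0, 0, 0, 1, 1); (0, 1, 0, 0, 0); (1, 0, 0, 0, 0))


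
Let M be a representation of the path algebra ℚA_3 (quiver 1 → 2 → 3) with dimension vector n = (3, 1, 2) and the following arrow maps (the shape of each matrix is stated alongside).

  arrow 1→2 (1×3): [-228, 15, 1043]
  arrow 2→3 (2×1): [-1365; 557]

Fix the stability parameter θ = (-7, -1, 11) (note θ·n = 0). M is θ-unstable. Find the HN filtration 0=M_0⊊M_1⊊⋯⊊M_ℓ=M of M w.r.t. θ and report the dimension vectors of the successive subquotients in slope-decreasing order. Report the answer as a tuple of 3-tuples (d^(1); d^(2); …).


Interval decomposition of M: I[1,1]^2, I[1,3], I[3,3].
HN type (ℓ=3): μ^(1)=11; μ^(2)=-1; μ^(3)=-7

((0, 0, 2); (0, 1, 0); (3, 0, 0))


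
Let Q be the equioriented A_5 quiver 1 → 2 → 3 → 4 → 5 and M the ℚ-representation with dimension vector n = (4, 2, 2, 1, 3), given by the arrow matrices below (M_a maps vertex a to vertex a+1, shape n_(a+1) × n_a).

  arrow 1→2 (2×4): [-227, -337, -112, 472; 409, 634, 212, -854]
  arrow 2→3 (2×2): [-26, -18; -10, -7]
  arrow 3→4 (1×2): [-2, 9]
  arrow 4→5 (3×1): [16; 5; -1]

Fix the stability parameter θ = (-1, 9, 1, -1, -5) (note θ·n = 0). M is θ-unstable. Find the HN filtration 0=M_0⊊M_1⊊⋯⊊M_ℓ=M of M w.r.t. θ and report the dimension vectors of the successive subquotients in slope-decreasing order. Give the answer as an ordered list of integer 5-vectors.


Interval decomposition of M: I[1,1]^2, I[1,3], I[1,5], I[5,5]^2.
HN type (ℓ=4): μ^(1)=5; μ^(2)=1; μ^(3)=-1; μ^(4)=-5

((0, 1, 1, 0, 0); (0, 1, 1, 1, 1); (4, 0, 0, 0, 0); (0, 0, 0, 0, 2))


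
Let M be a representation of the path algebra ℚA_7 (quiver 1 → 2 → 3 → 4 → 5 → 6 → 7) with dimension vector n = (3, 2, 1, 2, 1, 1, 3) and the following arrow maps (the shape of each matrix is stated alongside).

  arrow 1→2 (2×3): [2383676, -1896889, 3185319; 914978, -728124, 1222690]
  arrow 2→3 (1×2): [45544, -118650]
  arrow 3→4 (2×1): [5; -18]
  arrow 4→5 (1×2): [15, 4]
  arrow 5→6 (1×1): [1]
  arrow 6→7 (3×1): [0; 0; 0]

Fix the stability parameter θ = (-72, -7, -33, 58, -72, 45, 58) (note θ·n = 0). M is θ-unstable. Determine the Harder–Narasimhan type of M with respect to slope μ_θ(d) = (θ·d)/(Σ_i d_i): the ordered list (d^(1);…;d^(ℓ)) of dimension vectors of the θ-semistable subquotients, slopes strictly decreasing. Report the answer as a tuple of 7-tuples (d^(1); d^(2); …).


Via rank(M_{q-1}∘⋯∘M_p): M ≅ I[1,1], I[1,2], I[1,6], I[4,4], I[7,7]^3.
μ_θ-semistable layers: μ^(1)=58; μ^(2)=45; μ^(3)=-7; μ^(4)=-20; μ^(5)=-72

((0, 0, 0, 1, 0, 0, 3); (0, 0, 0, 0, 0, 1, 0); (0, 1, 0, 1, 1, 0, 0); (0, 1, 1, 0, 0, 0, 0); (3, 0, 0, 0, 0, 0, 0))


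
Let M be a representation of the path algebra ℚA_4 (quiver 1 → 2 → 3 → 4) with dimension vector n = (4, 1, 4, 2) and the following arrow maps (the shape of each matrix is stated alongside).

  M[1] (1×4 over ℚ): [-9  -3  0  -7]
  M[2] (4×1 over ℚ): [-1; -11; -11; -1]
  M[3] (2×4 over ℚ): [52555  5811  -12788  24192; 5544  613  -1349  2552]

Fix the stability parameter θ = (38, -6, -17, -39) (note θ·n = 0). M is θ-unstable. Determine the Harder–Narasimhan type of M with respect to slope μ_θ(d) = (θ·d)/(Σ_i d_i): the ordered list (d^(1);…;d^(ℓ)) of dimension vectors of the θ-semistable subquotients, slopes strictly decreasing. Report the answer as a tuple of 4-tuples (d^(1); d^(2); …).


Via rank(M_{q-1}∘⋯∘M_p): M ≅ I[1,1]^3, I[1,3], I[3,3], I[3,4]^2.
μ_θ-semistable layers: μ^(1)=38; μ^(2)=5; μ^(3)=-17; μ^(4)=-28

((3, 0, 0, 0); (1, 1, 1, 0); (0, 0, 1, 0); (0, 0, 2, 2))


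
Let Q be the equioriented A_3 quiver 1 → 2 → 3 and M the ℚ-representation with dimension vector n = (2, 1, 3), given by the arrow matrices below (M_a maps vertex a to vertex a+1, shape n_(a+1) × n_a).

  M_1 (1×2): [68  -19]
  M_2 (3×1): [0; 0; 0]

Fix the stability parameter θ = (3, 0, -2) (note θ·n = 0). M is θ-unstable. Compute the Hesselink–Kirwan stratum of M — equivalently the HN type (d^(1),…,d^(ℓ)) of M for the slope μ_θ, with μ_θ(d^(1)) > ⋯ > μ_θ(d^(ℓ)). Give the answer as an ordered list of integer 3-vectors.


Via rank(M_{q-1}∘⋯∘M_p): M ≅ I[1,1], I[1,2], I[3,3]^3.
μ_θ-semistable layers: μ^(1)=3; μ^(2)=3/2; μ^(3)=-2

((1, 0, 0); (1, 1, 0); (0, 0, 3))


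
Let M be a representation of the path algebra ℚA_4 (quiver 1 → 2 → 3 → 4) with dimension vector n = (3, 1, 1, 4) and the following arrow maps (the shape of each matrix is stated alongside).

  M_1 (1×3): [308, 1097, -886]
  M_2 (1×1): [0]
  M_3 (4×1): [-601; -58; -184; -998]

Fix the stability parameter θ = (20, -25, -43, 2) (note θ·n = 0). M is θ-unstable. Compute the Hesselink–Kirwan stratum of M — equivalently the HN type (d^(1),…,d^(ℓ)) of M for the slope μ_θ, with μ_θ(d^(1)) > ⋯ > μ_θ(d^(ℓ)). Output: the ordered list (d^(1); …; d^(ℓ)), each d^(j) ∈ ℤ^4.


Barcode: M ≅ I[1,1]^2, I[1,2], I[3,4], I[4,4]^3. HN layers by μ_θ (4 steps, strictly decreasing):
  μ^(1)=20; μ^(2)=2; μ^(3)=-5/2; μ^(4)=-43

((2, 0, 0, 0); (0, 0, 0, 4); (1, 1, 0, 0); (0, 0, 1, 0))


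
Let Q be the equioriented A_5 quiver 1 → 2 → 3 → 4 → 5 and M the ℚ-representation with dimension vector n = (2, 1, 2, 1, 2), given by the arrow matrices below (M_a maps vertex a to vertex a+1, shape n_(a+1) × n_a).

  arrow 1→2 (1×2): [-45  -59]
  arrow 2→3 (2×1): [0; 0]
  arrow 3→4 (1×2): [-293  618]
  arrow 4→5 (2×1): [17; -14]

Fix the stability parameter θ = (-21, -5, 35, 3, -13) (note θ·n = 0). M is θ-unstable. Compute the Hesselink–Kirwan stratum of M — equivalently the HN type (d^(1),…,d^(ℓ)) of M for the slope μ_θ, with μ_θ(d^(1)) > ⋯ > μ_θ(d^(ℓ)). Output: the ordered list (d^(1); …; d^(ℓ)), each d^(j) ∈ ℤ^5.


Barcode: M ≅ I[1,1], I[1,2], I[3,3], I[3,5], I[5,5]. HN layers by μ_θ (5 steps, strictly decreasing):
  μ^(1)=35; μ^(2)=25/3; μ^(3)=-5; μ^(4)=-13; μ^(5)=-21

((0, 0, 1, 0, 0); (0, 0, 1, 1, 1); (0, 1, 0, 0, 0); (0, 0, 0, 0, 1); (2, 0, 0, 0, 0))


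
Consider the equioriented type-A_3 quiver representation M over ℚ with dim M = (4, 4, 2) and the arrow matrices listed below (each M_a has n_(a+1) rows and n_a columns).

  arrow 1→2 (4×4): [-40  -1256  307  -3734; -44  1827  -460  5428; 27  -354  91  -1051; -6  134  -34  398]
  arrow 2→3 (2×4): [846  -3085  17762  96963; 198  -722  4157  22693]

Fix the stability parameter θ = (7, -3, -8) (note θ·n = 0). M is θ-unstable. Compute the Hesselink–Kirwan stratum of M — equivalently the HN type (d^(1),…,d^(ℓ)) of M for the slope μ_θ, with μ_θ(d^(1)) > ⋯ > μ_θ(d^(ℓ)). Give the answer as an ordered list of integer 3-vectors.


Barcode: M ≅ I[1,1], I[1,2], I[1,3]^2, I[2,2]. HN layers by μ_θ (4 steps, strictly decreasing):
  μ^(1)=7; μ^(2)=2; μ^(3)=-4/3; μ^(4)=-3

((1, 0, 0); (1, 1, 0); (2, 2, 2); (0, 1, 0))


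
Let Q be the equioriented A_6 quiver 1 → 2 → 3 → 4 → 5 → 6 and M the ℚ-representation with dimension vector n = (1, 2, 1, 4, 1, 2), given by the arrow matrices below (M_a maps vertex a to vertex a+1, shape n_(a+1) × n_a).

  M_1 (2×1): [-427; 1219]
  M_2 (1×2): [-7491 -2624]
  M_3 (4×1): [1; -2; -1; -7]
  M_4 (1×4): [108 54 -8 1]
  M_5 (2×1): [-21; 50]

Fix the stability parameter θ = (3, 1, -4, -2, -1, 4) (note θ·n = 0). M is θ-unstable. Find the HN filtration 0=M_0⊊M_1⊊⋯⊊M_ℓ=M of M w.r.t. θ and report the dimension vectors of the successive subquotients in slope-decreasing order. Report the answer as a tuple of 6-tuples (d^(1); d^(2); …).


Barcode: M ≅ I[1,6], I[2,2], I[4,4]^3, I[6,6]. HN layers by μ_θ (4 steps, strictly decreasing):
  μ^(1)=4; μ^(2)=1; μ^(3)=-3/5; μ^(4)=-2

((0, 0, 0, 0, 0, 2); (0, 1, 0, 0, 0, 0); (1, 1, 1, 1, 1, 0); (0, 0, 0, 3, 0, 0))


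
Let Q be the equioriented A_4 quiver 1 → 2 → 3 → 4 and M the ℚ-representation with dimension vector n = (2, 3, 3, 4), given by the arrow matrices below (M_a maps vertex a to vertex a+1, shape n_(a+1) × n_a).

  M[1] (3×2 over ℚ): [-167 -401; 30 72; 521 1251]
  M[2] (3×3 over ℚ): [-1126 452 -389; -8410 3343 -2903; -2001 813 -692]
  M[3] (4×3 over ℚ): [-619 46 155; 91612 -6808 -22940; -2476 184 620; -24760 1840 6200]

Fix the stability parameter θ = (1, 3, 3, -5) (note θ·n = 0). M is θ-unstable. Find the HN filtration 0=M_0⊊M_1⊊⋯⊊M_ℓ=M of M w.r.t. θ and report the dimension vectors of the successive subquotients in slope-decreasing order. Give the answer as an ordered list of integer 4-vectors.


Via rank(M_{q-1}∘⋯∘M_p): M ≅ I[1,3], I[1,4], I[2,3], I[4,4]^3.
μ_θ-semistable layers: μ^(1)=3; μ^(2)=1; μ^(3)=1/2; μ^(4)=-5

((0, 2, 2, 0); (1, 0, 0, 0); (1, 1, 1, 1); (0, 0, 0, 3))


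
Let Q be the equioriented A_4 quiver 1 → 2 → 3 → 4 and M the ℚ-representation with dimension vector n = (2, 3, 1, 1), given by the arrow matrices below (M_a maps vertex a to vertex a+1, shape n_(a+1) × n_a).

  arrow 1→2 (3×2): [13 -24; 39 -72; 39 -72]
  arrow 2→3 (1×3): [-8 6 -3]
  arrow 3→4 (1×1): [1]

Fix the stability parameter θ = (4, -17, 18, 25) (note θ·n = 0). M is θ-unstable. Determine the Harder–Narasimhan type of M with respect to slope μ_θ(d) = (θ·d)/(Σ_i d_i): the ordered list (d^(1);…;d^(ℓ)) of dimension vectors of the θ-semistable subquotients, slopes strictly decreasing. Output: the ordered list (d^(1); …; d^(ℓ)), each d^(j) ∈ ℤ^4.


Barcode: M ≅ I[1,1], I[1,4], I[2,2]^2. HN layers by μ_θ (5 steps, strictly decreasing):
  μ^(1)=25; μ^(2)=18; μ^(3)=4; μ^(4)=-13/2; μ^(5)=-17

((0, 0, 0, 1); (0, 0, 1, 0); (1, 0, 0, 0); (1, 1, 0, 0); (0, 2, 0, 0))


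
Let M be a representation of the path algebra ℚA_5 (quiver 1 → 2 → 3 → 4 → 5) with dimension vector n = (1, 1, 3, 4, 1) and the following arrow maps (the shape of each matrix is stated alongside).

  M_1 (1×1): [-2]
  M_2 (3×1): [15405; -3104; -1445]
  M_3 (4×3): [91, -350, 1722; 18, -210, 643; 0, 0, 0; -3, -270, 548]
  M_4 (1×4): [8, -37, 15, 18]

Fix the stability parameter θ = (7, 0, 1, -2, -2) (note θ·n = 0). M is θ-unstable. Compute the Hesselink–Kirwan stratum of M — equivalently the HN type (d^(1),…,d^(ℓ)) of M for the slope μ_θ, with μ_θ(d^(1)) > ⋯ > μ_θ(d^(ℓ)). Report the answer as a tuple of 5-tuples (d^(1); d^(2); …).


Via rank(M_{q-1}∘⋯∘M_p): M ≅ I[1,5], I[3,3], I[3,4], I[4,4]^2.
μ_θ-semistable layers: μ^(1)=1; μ^(2)=4/5; μ^(3)=-1/2; μ^(4)=-2

((0, 0, 1, 0, 0); (1, 1, 1, 1, 1); (0, 0, 1, 1, 0); (0, 0, 0, 2, 0))


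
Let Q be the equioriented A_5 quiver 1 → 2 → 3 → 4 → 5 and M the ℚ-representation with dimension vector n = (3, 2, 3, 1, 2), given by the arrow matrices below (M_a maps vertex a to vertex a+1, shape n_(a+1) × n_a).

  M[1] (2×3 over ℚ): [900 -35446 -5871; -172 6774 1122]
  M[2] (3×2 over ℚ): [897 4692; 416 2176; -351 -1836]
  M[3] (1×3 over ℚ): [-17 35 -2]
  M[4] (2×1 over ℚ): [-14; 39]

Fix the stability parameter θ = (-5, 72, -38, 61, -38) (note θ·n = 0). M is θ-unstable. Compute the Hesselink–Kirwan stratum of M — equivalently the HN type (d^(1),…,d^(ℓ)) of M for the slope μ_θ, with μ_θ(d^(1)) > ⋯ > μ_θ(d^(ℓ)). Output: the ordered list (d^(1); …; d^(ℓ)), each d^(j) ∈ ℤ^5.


Interval decomposition of M: I[1,1], I[1,2], I[1,5], I[3,3]^2, I[5,5].
HN type (ℓ=4): μ^(1)=72; μ^(2)=57/4; μ^(3)=-5; μ^(4)=-38

((0, 1, 0, 0, 0); (0, 1, 1, 1, 1); (3, 0, 0, 0, 0); (0, 0, 2, 0, 1))


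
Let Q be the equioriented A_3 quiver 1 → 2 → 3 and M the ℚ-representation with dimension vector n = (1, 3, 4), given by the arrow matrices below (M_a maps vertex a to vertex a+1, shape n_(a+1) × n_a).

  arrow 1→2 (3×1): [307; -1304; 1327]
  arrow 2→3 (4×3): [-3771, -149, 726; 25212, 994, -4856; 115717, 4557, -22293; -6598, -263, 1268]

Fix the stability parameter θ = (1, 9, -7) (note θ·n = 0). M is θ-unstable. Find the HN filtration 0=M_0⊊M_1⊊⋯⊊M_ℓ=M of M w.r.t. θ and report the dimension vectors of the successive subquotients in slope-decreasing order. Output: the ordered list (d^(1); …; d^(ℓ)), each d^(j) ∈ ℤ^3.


Interval decomposition of M: I[1,3], I[2,3]^2, I[3,3].
HN type (ℓ=2): μ^(1)=1; μ^(2)=-7

((1, 3, 3); (0, 0, 1))


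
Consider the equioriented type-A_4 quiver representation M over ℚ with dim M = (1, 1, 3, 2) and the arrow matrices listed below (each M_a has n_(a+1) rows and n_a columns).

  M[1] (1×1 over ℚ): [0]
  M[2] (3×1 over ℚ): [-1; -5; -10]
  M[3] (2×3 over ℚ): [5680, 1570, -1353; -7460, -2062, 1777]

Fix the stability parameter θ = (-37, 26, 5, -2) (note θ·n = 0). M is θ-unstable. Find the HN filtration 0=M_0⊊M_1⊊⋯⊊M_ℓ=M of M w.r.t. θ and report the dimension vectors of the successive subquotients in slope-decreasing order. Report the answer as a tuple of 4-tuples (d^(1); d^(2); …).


Via rank(M_{q-1}∘⋯∘M_p): M ≅ I[1,1], I[2,3], I[3,4]^2.
μ_θ-semistable layers: μ^(1)=31/2; μ^(2)=3/2; μ^(3)=-37

((0, 1, 1, 0); (0, 0, 2, 2); (1, 0, 0, 0))


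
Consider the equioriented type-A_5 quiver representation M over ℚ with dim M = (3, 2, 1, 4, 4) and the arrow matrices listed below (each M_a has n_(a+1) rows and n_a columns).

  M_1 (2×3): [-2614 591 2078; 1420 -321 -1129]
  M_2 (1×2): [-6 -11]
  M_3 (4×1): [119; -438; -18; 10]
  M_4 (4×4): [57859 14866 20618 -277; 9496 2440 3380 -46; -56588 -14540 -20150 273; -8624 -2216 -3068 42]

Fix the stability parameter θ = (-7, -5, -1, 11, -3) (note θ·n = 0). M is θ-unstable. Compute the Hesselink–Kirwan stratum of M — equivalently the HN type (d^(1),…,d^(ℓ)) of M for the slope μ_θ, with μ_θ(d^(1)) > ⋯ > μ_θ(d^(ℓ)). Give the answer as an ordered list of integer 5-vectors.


Barcode: M ≅ I[1,1], I[1,2], I[1,5], I[4,4]^2, I[4,5], I[5,5]^2. HN layers by μ_θ (6 steps, strictly decreasing):
  μ^(1)=11; μ^(2)=4; μ^(3)=-1; μ^(4)=-3; μ^(5)=-5; μ^(6)=-7

((0, 0, 0, 2, 0); (0, 0, 0, 2, 2); (0, 0, 1, 0, 0); (0, 0, 0, 0, 2); (0, 2, 0, 0, 0); (3, 0, 0, 0, 0))


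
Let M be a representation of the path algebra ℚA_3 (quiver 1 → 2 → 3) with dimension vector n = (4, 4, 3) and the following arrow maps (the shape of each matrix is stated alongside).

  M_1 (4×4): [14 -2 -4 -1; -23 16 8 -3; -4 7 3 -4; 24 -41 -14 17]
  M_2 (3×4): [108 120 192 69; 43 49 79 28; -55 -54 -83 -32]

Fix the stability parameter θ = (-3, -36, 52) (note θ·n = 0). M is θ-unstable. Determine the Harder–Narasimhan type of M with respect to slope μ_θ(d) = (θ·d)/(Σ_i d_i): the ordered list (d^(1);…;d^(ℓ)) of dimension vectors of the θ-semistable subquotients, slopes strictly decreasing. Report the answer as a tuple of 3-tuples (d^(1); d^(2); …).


Barcode: M ≅ I[1,2], I[1,3]^3. HN layers by μ_θ (2 steps, strictly decreasing):
  μ^(1)=52; μ^(2)=-39/2

((0, 0, 3); (4, 4, 0))


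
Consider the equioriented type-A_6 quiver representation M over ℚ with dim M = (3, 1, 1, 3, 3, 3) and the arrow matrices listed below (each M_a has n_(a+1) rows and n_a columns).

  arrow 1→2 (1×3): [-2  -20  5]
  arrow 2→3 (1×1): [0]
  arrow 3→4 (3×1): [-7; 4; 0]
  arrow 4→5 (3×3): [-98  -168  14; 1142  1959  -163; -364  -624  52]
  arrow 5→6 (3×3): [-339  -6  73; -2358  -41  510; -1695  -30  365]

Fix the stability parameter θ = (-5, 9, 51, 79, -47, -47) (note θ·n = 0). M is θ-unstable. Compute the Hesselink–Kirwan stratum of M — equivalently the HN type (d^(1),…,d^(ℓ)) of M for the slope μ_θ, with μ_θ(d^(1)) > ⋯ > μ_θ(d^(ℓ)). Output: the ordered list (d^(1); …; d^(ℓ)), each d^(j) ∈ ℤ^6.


Barcode: M ≅ I[1,1]^2, I[1,2], I[3,6], I[4,4], I[4,6], I[5,5], I[6,6]. HN layers by μ_θ (4 steps, strictly decreasing):
  μ^(1)=79; μ^(2)=9; μ^(3)=-5; μ^(4)=-47

((0, 0, 0, 1, 0, 0); (0, 1, 1, 1, 1, 1); (3, 0, 0, 1, 1, 1); (0, 0, 0, 0, 1, 1))


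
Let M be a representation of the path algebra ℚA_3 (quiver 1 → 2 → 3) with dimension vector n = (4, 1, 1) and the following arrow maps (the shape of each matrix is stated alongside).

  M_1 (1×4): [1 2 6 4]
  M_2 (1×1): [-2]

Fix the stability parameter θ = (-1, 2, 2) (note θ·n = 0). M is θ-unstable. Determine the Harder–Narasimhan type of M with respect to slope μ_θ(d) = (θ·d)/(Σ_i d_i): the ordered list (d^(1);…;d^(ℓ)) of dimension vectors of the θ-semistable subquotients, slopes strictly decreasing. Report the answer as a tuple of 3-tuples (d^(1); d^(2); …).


Via rank(M_{q-1}∘⋯∘M_p): M ≅ I[1,1]^3, I[1,3].
μ_θ-semistable layers: μ^(1)=2; μ^(2)=-1

((0, 1, 1); (4, 0, 0))


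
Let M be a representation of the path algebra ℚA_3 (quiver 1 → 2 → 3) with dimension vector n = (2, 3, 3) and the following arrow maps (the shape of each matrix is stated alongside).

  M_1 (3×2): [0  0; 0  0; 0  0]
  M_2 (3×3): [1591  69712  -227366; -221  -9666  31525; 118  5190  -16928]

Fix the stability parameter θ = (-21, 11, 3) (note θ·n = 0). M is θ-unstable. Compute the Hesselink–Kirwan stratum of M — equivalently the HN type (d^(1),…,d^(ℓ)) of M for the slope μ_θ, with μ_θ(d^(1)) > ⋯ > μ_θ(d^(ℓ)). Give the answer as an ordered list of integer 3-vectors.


Barcode: M ≅ I[1,1]^2, I[2,3]^3. HN layers by μ_θ (2 steps, strictly decreasing):
  μ^(1)=7; μ^(2)=-21

((0, 3, 3); (2, 0, 0))


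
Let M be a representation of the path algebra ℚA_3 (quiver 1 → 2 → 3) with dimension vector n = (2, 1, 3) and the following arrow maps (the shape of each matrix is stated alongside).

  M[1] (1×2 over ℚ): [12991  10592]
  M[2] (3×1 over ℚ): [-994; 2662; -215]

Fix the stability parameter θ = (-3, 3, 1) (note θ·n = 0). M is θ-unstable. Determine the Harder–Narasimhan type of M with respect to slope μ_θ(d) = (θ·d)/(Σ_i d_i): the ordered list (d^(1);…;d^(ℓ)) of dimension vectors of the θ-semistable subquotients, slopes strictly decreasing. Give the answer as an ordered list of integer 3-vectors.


Interval decomposition of M: I[1,1], I[1,3], I[3,3]^2.
HN type (ℓ=3): μ^(1)=2; μ^(2)=1; μ^(3)=-3

((0, 1, 1); (0, 0, 2); (2, 0, 0))


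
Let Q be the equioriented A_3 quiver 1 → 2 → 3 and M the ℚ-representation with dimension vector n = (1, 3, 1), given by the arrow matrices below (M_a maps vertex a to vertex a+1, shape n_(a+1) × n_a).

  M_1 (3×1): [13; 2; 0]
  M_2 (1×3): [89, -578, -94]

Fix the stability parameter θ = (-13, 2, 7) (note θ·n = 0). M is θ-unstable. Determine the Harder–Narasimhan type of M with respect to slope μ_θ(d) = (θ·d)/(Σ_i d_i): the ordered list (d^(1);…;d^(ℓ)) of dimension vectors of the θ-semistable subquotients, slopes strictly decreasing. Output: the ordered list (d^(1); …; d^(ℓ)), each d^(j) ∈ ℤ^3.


Interval decomposition of M: I[1,3], I[2,2]^2.
HN type (ℓ=3): μ^(1)=7; μ^(2)=2; μ^(3)=-13

((0, 0, 1); (0, 3, 0); (1, 0, 0))


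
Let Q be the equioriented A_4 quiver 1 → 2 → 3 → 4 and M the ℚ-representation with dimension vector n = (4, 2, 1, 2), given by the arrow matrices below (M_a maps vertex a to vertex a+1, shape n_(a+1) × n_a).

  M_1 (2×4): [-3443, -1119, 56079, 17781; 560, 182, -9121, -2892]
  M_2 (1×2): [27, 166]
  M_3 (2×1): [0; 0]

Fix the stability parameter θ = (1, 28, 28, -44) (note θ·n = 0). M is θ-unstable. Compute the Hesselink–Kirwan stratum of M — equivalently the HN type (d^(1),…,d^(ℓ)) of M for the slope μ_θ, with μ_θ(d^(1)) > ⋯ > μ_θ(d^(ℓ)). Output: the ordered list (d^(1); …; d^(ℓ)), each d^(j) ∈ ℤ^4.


Via rank(M_{q-1}∘⋯∘M_p): M ≅ I[1,1]^2, I[1,2], I[1,3], I[4,4]^2.
μ_θ-semistable layers: μ^(1)=28; μ^(2)=1; μ^(3)=-44

((0, 2, 1, 0); (4, 0, 0, 0); (0, 0, 0, 2))


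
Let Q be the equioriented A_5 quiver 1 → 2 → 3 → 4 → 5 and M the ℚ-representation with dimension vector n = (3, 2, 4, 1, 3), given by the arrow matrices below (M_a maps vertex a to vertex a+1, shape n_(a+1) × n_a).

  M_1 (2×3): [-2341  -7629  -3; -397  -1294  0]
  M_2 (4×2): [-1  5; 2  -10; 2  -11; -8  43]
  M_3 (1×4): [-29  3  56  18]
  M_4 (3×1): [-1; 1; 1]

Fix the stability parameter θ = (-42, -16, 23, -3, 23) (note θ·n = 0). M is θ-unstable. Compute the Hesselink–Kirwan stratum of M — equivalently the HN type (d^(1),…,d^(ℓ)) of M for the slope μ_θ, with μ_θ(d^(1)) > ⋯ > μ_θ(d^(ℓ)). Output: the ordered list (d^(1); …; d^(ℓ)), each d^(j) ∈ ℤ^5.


Via rank(M_{q-1}∘⋯∘M_p): M ≅ I[1,1], I[1,3], I[1,5], I[3,3]^2, I[5,5]^2.
μ_θ-semistable layers: μ^(1)=23; μ^(2)=10; μ^(3)=-16; μ^(4)=-42

((0, 0, 3, 0, 3); (0, 0, 1, 1, 0); (0, 2, 0, 0, 0); (3, 0, 0, 0, 0))


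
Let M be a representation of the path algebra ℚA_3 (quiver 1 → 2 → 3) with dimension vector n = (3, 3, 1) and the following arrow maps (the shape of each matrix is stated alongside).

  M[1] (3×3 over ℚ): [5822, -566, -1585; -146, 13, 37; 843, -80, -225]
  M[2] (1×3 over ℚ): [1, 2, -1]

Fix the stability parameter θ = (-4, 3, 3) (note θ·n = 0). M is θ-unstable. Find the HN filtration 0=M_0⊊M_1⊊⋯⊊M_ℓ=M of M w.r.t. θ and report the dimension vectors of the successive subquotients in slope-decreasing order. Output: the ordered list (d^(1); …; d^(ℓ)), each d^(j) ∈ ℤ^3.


Barcode: M ≅ I[1,2]^2, I[1,3]. HN layers by μ_θ (2 steps, strictly decreasing):
  μ^(1)=3; μ^(2)=-4

((0, 3, 1); (3, 0, 0))


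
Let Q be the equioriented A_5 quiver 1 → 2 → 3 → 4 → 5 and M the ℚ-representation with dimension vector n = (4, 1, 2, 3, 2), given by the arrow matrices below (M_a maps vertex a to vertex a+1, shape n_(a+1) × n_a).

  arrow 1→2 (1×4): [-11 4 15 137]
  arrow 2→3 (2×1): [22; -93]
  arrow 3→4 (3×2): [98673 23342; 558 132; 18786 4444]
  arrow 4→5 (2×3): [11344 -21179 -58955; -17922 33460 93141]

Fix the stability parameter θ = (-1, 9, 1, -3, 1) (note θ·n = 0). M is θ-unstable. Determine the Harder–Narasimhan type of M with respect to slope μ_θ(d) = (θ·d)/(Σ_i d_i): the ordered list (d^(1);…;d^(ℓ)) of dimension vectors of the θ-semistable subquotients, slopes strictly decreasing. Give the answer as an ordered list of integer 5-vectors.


Interval decomposition of M: I[1,1]^3, I[1,3], I[3,4], I[4,5]^2.
HN type (ℓ=4): μ^(1)=5; μ^(2)=1; μ^(3)=-1; μ^(4)=-3

((0, 1, 1, 0, 0); (0, 0, 0, 0, 2); (4, 0, 1, 1, 0); (0, 0, 0, 2, 0))


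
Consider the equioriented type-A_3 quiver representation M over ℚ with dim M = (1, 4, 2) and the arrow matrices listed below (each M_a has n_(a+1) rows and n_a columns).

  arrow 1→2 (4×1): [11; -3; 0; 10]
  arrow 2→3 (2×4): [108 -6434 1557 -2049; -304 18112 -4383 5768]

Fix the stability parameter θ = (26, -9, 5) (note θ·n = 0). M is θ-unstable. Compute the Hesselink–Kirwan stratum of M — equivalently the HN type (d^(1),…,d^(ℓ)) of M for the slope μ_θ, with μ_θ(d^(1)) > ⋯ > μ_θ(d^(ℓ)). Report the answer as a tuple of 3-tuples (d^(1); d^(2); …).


Interval decomposition of M: I[1,2], I[2,2], I[2,3]^2.
HN type (ℓ=3): μ^(1)=17/2; μ^(2)=5; μ^(3)=-9

((1, 1, 0); (0, 0, 2); (0, 3, 0))


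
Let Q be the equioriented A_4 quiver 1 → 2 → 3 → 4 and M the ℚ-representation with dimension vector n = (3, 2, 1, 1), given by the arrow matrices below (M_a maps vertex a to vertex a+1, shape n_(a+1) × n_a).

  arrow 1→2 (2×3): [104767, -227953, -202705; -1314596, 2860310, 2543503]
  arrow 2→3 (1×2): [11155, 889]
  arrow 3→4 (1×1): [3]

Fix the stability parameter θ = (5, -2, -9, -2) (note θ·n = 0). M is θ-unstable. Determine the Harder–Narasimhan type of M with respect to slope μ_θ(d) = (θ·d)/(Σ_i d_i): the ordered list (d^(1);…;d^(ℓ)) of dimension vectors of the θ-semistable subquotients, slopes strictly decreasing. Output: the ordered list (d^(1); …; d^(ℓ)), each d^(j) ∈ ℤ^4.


Via rank(M_{q-1}∘⋯∘M_p): M ≅ I[1,1], I[1,2], I[1,4].
μ_θ-semistable layers: μ^(1)=5; μ^(2)=3/2; μ^(3)=-2

((1, 0, 0, 0); (1, 1, 0, 0); (1, 1, 1, 1))


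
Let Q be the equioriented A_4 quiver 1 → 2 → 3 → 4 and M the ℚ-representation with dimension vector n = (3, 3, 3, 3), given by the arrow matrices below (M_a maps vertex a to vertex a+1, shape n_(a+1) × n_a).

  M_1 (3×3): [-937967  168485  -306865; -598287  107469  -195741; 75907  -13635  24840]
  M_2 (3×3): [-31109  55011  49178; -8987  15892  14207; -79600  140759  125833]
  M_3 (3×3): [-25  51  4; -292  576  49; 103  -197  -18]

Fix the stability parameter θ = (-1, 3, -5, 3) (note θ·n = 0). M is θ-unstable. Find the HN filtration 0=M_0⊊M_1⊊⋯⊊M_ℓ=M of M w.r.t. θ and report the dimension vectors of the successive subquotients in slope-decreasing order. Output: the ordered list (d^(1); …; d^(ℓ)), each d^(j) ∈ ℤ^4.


Via rank(M_{q-1}∘⋯∘M_p): M ≅ I[1,1], I[1,2], I[1,4], I[2,3], I[3,4], I[4,4].
μ_θ-semistable layers: μ^(1)=3; μ^(2)=-1; μ^(3)=-5

((0, 1, 0, 3); (3, 2, 2, 0); (0, 0, 1, 0))
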